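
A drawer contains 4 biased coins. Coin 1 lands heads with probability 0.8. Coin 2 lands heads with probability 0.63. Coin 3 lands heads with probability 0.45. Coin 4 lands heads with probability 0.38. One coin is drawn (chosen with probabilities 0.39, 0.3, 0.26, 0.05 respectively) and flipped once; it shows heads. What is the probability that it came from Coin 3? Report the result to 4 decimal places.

Posterior probability ≈ 0.1837

P(heads|C1) = 0.8; P(heads|C2) = 0.63; P(heads|C3) = 0.45; P(heads|C4) = 0.38.
Prior × likelihood for each source: 0.39·0.8=0.3120, 0.3·0.63=0.1890, 0.26·0.45=0.1170, 0.05·0.38=0.01900. Summing gives P(heads) = 0.63700.
P(Coin 3 | heads) = 0.1170 / 0.63700 = 0.1837.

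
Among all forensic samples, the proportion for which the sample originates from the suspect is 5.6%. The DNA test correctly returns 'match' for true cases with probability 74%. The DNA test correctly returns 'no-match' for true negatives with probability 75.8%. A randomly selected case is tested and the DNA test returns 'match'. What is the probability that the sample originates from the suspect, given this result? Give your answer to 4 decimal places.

Write H for 'the sample originates from the suspect'. Prior odds H:¬H = 0.056/0.944 = 0.059322. For the 'match' outcome, the likelihood ratio is 0.74/0.242 = 3.0579.
Posterior odds = 0.059322 × 3.0579 = 0.18140, so P(H|E) = 0.18140/(1+0.18140) = 0.1535.

P(H | E) ≈ 0.1535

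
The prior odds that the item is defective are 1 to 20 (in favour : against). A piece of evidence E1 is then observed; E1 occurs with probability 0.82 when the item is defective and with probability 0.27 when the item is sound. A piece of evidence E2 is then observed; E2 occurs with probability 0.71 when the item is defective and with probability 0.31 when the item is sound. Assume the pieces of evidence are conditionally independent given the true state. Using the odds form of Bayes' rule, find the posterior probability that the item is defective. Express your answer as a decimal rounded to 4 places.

Prior odds = 1/20 = 0.050000. In log-odds, ln(0.050000) = -2.9957.
Add log likelihood ratios: ln(3.0370) + ln(2.2903) = 1.9396.
Posterior log-odds = -1.0562, so posterior odds = exp(-1.0562) = 0.34779. Converting, P(H|E) = 0.34779/1.3478 = 0.2580.

Posterior probability ≈ 0.2580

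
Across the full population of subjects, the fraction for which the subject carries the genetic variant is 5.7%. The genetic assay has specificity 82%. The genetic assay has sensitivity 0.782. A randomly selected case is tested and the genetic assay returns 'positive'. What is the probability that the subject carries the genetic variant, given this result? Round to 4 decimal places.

Write H for 'the subject carries the genetic variant'. Prior odds H:¬H = 0.057/0.943 = 0.060445. For the 'positive' outcome, the likelihood ratio is 0.782/0.18 = 4.3444.
Posterior odds = 0.060445 × 4.3444 = 0.26260, so P(H|E) = 0.26260/(1+0.26260) = 0.2080.

P(H | E) ≈ 0.2080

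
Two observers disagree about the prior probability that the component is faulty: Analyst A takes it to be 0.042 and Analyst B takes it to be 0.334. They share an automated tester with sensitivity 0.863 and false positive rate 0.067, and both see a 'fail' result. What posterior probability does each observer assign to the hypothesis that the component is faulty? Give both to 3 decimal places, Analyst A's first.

Analyst A: 0.361; Analyst B: 0.866

P('+'|H) = 0.863, P('+'|¬H) = 0.067.
Analyst A: numerator 0.863·0.042 = 0.036246; evidence = 0.036246+0.067·0.958 = 0.10043; posterior = 0.361.
Analyst B: numerator 0.863·0.334 = 0.28824; evidence = 0.28824+0.067·0.666 = 0.33286; posterior = 0.866.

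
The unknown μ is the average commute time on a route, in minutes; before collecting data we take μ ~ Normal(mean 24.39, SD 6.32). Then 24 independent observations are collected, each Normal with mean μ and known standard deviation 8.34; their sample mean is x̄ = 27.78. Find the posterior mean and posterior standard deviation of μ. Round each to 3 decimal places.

Posterior mean ≈ 27.551; posterior SD ≈ 1.644

With known σ, the Normal prior is conjugate. Weight on the data is w = (n/σ²)/(n/σ² + 1/τ₀²) = 0.345048/(0.345048+0.0250361) = 0.93235.
Posterior mean = w·x̄ + (1−w)·μ₀ = 0.93235·27.78 + 0.067650·24.39 = 27.551. Posterior variance = 1/(0.345048+0.0250361) = 2.70209, so SD = 1.644.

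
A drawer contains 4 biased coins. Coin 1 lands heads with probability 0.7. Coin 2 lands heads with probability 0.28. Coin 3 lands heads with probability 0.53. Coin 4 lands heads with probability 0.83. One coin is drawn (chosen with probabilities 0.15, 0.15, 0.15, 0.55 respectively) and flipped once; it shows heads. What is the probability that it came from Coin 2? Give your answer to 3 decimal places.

Posterior probability ≈ 0.061

Tabulate prior·likelihood by source: [1] prior 0.15, lik 0.7, product 0.1050; [2] prior 0.15, lik 0.28, product 0.04200; [3] prior 0.15, lik 0.53, product 0.07950; [4] prior 0.55, lik 0.83, product 0.4565.
Normalizing constant = 0.68300; the posterior for Coin 2 is its product over the sum, 0.04200/0.68300 = 0.061.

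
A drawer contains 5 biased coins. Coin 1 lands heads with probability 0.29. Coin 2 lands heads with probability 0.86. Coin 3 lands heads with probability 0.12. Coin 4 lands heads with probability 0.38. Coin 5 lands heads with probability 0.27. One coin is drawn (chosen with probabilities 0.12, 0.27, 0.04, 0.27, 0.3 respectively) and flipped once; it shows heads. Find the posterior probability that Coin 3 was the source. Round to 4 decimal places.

Posterior probability ≈ 0.0105

Tabulate prior·likelihood by source: [1] prior 0.12, lik 0.29, product 0.03480; [2] prior 0.27, lik 0.86, product 0.2322; [3] prior 0.04, lik 0.12, product 0.004800; [4] prior 0.27, lik 0.38, product 0.1026; [5] prior 0.3, lik 0.27, product 0.08100.
Normalizing constant = 0.45540; the posterior for Coin 3 is its product over the sum, 0.004800/0.45540 = 0.0105.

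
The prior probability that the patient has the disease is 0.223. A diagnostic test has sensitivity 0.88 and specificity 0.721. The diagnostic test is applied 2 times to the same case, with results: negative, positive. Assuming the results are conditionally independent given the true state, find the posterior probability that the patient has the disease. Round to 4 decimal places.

Let H be the event that the patient has the disease; start with P(H) = 0.223. P('positive'|H) = 0.88, P('positive'|¬H) = 0.279.
Update on result 1 ('negative'): P(H) ← 0.12·0.2230 / (0.12·0.2230 + 0.721·0.7770) = 0.026760/0.58698 = 0.0456.
Update on result 2 ('positive'): P(H) ← 0.88·0.0456 / (0.88·0.0456 + 0.279·0.9544) = 0.040119/0.30640 = 0.1309.

Posterior P(H) ≈ 0.1309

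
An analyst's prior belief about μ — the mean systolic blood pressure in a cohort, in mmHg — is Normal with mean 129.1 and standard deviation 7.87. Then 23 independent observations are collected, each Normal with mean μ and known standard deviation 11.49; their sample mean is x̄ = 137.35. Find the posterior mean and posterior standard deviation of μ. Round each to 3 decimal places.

Posterior mean ≈ 136.650; posterior SD ≈ 2.292

Prior precision 1/τ₀² = 1/7.87² = 0.0161455; data precision n/σ² = 23/11.49² = 0.174216.
Posterior precision = 0.0161455 + 0.174216 = 0.190361, giving posterior SD = 1/√0.190361 = 2.292.
Posterior mean = (0.0161455·129.1 + 0.174216·137.35) / 0.190361 = 136.650.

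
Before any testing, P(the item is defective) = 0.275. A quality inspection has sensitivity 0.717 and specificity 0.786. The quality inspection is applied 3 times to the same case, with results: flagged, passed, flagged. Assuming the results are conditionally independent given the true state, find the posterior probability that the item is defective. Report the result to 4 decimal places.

Posterior P(H) ≈ 0.6052

With H the event that the item is defective, the joint likelihood of the observed sequence is P(data|H) = 0.717·0.283·0.717 = 0.14549 and P(data|¬H) = 0.214·0.786·0.214 = 0.035996.
Bayes: P(H|data) = 0.275·0.14549 / (0.275·0.14549 + 0.725·0.035996) = 0.040009/0.066106 = 0.6052.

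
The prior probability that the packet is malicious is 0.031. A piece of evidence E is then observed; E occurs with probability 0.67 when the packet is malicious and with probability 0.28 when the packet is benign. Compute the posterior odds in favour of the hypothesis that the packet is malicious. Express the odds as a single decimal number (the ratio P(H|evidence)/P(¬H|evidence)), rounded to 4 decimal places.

Prior odds = 0.031/(1−0.031) = 0.031992. In log-odds, ln(0.031992) = -3.4423.
Add log likelihood ratio: ln(2.3929) = 0.87249.
Posterior log-odds = -2.5698, so posterior odds = exp(-2.5698) = 0.076552.

Posterior odds ≈ 0.0766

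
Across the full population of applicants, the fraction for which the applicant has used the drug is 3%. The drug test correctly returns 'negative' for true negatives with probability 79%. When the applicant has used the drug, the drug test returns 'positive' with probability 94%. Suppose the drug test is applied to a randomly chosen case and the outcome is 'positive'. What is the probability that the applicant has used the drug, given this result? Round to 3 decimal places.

Let H be the event that the applicant has used the drug. P(H) = 0.03, so P(¬H) = 0.97. With E the 'positive' result, P(E|H) = 0.94 and P(E|¬H) = 0.21.
P(E) = 0.94·0.03 + 0.21·0.97 = 0.028200 + 0.20370 = 0.23190.
By Bayes' theorem, P(H|E) = 0.028200 / 0.23190 = 0.122.

P(H | E) ≈ 0.122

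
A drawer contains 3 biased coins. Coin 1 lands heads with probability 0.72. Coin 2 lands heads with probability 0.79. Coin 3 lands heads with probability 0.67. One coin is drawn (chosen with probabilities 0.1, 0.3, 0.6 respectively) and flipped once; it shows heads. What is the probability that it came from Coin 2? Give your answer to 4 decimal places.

Posterior probability ≈ 0.3333

P(heads|C1) = 0.72; P(heads|C2) = 0.79; P(heads|C3) = 0.67.
Prior × likelihood for each source: 0.1·0.72=0.07200, 0.3·0.79=0.2370, 0.6·0.67=0.4020. Summing gives P(heads) = 0.71100.
P(Coin 2 | heads) = 0.2370 / 0.71100 = 0.3333.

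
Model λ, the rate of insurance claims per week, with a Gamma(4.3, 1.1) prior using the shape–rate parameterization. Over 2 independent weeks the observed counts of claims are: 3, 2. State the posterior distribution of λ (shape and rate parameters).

Posterior: Gamma(shape=9.3, rate=3.1)

Total count ∑xᵢ = 5 over n = 2 weeks.
Gamma is conjugate to the Poisson likelihood: posterior is Gamma(shape = 4.3+5 = 9.3, rate = 1.1+2 = 3.1).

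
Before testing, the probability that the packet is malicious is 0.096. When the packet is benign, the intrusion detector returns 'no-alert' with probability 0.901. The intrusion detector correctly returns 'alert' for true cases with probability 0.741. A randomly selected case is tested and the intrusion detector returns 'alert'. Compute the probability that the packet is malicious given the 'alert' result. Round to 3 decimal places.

Write H for 'the packet is malicious'. Prior odds H:¬H = 0.096/0.904 = 0.10619. For the 'alert' outcome, the likelihood ratio is 0.741/0.099 = 7.4848.
Posterior odds = 0.10619 × 7.4848 = 0.79485, so P(H|E) = 0.79485/(1+0.79485) = 0.443.

P(H | E) ≈ 0.443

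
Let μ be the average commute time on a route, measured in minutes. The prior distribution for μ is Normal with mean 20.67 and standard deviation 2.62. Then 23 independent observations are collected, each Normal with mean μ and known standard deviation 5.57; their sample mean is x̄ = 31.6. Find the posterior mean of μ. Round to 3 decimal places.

Posterior mean ≈ 29.805

With known σ, the Normal prior is conjugate. Weight on the data is w = (n/σ²)/(n/σ² + 1/τ₀²) = 0.741340/(0.741340+0.145679) = 0.83577.
Posterior mean = w·x̄ + (1−w)·μ₀ = 0.83577·31.6 + 0.16423·20.67 = 29.805.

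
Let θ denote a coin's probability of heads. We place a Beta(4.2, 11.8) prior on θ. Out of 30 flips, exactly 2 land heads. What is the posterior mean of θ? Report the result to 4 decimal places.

Posterior mean ≈ 0.1348

Observing 2 successes and 28 failures updates Beta(4.2, 11.8) by adding the success and failure counts to the two shape parameters: α = 4.2+2 = 6.2, β = 11.8+28 = 39.8.
E[θ | data] = 6.2/(6.2+39.8) = 0.1348.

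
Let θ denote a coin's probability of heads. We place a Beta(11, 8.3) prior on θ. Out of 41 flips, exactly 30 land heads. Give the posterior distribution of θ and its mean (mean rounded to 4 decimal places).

Observing 30 successes and 11 failures updates Beta(11, 8.3) by adding the success and failure counts to the two shape parameters: α = 11+30 = 41, β = 8.3+11 = 19.3.
E[θ | data] = 41/(41+19.3) = 0.6799.

Posterior: Beta(41, 19.3); mean ≈ 0.6799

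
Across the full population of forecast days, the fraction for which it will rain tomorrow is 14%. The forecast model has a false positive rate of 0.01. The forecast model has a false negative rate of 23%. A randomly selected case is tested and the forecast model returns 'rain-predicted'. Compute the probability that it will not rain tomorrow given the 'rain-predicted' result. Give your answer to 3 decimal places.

Let H be the event that it will rain tomorrow. P(H) = 0.14, so P(¬H) = 0.86. With E the 'rain-predicted' result, P(E|H) = 0.77 and P(E|¬H) = 0.01.
P(E) = 0.77·0.14 + 0.01·0.86 = 0.10780 + 0.0086000 = 0.11640.
By Bayes' theorem, P(H|E) = 0.10780 / 0.11640 = 0.926. Hence P(¬H|E) = 1 − 0.926 = 0.074.

P(¬H | E) ≈ 0.074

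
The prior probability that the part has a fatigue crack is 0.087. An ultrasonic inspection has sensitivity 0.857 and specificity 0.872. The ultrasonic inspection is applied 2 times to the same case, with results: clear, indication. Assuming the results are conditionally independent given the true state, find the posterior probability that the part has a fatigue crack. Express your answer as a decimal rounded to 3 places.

Posterior P(H) ≈ 0.095

With H the event that the part has a fatigue crack, the joint likelihood of the observed sequence is P(data|H) = 0.143·0.857 = 0.12255 and P(data|¬H) = 0.872·0.128 = 0.11162.
Bayes: P(H|data) = 0.087·0.12255 / (0.087·0.12255 + 0.913·0.11162) = 0.010662/0.11257 = 0.0947.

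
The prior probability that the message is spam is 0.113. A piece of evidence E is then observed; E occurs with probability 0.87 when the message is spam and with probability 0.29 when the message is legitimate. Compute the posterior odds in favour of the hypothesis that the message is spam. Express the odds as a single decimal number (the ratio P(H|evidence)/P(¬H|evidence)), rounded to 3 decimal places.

Prior odds = 0.113/(1−0.113) = 0.12740. In log-odds, ln(0.12740) = -2.0605.
Add log likelihood ratio: ln(3.0000) = 1.0986.
Posterior log-odds = -0.96184, so posterior odds = exp(-0.96184) = 0.38219.

Posterior odds ≈ 0.382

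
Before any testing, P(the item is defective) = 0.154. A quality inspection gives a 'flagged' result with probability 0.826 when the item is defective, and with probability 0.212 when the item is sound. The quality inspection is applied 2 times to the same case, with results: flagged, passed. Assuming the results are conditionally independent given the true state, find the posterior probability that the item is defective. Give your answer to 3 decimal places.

Let H be the event that the item is defective; start with P(H) = 0.154. P('flagged'|H) = 0.826, P('flagged'|¬H) = 0.212.
Update on result 1 ('flagged'): P(H) ← 0.826·0.1540 / (0.826·0.1540 + 0.212·0.8460) = 0.12720/0.30656 = 0.4149.
Update on result 2 ('passed'): P(H) ← 0.174·0.4149 / (0.174·0.4149 + 0.788·0.5851) = 0.072200/0.53322 = 0.1354.

Posterior P(H) ≈ 0.135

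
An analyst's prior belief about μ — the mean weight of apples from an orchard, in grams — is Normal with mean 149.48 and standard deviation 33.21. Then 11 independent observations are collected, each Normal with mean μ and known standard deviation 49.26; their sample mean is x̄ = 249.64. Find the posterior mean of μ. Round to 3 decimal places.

With known σ, the Normal prior is conjugate. Weight on the data is w = (n/σ²)/(n/σ² + 1/τ₀²) = 0.00453319/(0.00453319+0.00090670) = 0.83332.
Posterior mean = w·x̄ + (1−w)·μ₀ = 0.83332·249.64 + 0.16668·149.48 = 232.946.

Posterior mean ≈ 232.946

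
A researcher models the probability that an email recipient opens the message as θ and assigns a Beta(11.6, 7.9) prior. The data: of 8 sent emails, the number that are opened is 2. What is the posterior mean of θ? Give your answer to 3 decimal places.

Observing 2 successes and 6 failures updates Beta(11.6, 7.9) by adding the success and failure counts to the two shape parameters: α = 11.6+2 = 13.6, β = 7.9+6 = 13.9.
Posterior mean = α/(α+β) = 13.6/27.5 = 0.495.

Posterior mean ≈ 0.495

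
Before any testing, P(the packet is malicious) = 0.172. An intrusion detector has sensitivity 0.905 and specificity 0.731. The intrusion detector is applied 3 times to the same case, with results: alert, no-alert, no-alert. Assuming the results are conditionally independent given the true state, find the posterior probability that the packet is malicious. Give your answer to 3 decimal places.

With H the event that the packet is malicious, the joint likelihood of the observed sequence is P(data|H) = 0.905·0.095·0.095 = 0.0081676 and P(data|¬H) = 0.269·0.731·0.731 = 0.14374.
Bayes: P(H|data) = 0.172·0.0081676 / (0.172·0.0081676 + 0.828·0.14374) = 0.0014048/0.12042 = 0.0117.

Posterior P(H) ≈ 0.012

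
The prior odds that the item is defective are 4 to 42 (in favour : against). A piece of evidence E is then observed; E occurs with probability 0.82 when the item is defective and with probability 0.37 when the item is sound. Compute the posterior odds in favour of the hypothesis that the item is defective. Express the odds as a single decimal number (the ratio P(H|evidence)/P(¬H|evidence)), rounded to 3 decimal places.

Posterior odds ≈ 0.211

Prior odds = 4/42 = 0.095238. In log-odds, ln(0.095238) = -2.3514.
Add log likelihood ratio: ln(2.2162) = 0.79580.
Posterior log-odds = -1.5556, so posterior odds = exp(-1.5556) = 0.21107.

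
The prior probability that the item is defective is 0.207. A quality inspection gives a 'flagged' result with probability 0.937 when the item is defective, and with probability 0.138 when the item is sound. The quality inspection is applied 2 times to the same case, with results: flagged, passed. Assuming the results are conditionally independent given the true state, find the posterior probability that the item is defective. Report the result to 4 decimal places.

Let H be the event that the item is defective; start with P(H) = 0.207. P('flagged'|H) = 0.937, P('flagged'|¬H) = 0.138.
Update on result 1 ('flagged'): P(H) ← 0.937·0.2070 / (0.937·0.2070 + 0.138·0.7930) = 0.19396/0.30339 = 0.6393.
Update on result 2 ('passed'): P(H) ← 0.063·0.6393 / (0.063·0.6393 + 0.862·0.3607) = 0.040276/0.35120 = 0.1147.

Posterior P(H) ≈ 0.1147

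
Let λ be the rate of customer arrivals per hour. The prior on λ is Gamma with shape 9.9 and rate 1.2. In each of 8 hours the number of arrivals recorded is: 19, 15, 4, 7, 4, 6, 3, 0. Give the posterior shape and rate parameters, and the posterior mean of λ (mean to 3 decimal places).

The Poisson likelihood adds the total count to the shape and the number of exposure periods to the rate. Here ∑xᵢ = 58 and n = 8, so shape 9.9→67.9 and rate 1.2→9.2.
E[λ | data] = 67.9/9.2 = 7.380.

Posterior: Gamma(shape=67.9, rate=9.2); mean ≈ 7.380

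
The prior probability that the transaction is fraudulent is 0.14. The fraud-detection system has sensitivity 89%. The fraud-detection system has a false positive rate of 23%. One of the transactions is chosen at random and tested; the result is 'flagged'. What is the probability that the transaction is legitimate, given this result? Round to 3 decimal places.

P(¬H | E) ≈ 0.614

Let H be the event that the transaction is fraudulent. P(H) = 0.14, so P(¬H) = 0.86. With E the 'flagged' result, P(E|H) = 0.89 and P(E|¬H) = 0.23.
P(E) = 0.89·0.14 + 0.23·0.86 = 0.12460 + 0.19780 = 0.32240.
By Bayes' theorem, P(H|E) = 0.12460 / 0.32240 = 0.386. Hence P(¬H|E) = 1 − 0.386 = 0.614.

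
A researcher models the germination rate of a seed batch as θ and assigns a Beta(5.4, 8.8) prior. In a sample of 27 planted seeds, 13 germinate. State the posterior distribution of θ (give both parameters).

Observing 13 successes and 14 failures updates Beta(5.4, 8.8) by adding the success and failure counts to the two shape parameters: α = 5.4+13 = 18.4, β = 8.8+14 = 22.8.

Posterior: Beta(18.4, 22.8)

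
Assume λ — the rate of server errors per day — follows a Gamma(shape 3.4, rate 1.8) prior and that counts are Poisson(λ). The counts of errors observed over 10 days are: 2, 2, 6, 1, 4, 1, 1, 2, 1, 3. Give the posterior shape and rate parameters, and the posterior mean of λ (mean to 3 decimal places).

Total count ∑xᵢ = 23 over n = 10 days.
Gamma is conjugate to the Poisson likelihood: posterior is Gamma(shape = 3.4+23 = 26.4, rate = 1.8+10 = 11.8).
E[λ | data] = 26.4/11.8 = 2.237.

Posterior: Gamma(shape=26.4, rate=11.8); mean ≈ 2.237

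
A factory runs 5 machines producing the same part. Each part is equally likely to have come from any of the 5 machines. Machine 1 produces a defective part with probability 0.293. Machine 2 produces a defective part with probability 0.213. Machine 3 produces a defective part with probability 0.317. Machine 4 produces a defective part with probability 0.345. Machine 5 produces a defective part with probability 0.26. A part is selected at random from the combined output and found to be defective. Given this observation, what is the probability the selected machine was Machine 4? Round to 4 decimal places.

Tabulate prior·likelihood by source: [1] prior 0.2, lik 0.293, product 0.05860; [2] prior 0.2, lik 0.213, product 0.04260; [3] prior 0.2, lik 0.317, product 0.06340; [4] prior 0.2, lik 0.345, product 0.06900; [5] prior 0.2, lik 0.26, product 0.05200.
Normalizing constant = 0.28560; the posterior for Machine 4 is its product over the sum, 0.06900/0.28560 = 0.2416.

Posterior probability ≈ 0.2416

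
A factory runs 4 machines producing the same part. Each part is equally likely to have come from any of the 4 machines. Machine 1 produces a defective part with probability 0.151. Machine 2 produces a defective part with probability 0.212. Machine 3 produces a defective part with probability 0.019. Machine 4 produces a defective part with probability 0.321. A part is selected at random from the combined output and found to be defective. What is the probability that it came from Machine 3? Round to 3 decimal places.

Tabulate prior·likelihood by source: [1] prior 0.25, lik 0.151, product 0.03775; [2] prior 0.25, lik 0.212, product 0.05300; [3] prior 0.25, lik 0.019, product 0.004750; [4] prior 0.25, lik 0.321, product 0.08025.
Normalizing constant = 0.17575; the posterior for Machine 3 is its product over the sum, 0.004750/0.17575 = 0.027.

Posterior probability ≈ 0.027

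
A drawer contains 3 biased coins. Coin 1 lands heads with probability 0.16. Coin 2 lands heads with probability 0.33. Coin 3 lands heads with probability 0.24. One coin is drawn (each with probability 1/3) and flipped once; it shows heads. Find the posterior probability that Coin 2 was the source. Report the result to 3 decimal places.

Tabulate prior·likelihood by source: [1] prior 0.333333, lik 0.16, product 0.05333; [2] prior 0.333333, lik 0.33, product 0.1100; [3] prior 0.333333, lik 0.24, product 0.08000.
Normalizing constant = 0.24333; the posterior for Coin 2 is its product over the sum, 0.1100/0.24333 = 0.452.

Posterior probability ≈ 0.452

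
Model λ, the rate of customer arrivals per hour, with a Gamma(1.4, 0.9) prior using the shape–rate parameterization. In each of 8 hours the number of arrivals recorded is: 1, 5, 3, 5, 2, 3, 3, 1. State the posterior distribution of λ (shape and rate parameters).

The Poisson likelihood adds the total count to the shape and the number of exposure periods to the rate. Here ∑xᵢ = 23 and n = 8, so shape 1.4→24.4 and rate 0.9→8.9.

Posterior: Gamma(shape=24.4, rate=8.9)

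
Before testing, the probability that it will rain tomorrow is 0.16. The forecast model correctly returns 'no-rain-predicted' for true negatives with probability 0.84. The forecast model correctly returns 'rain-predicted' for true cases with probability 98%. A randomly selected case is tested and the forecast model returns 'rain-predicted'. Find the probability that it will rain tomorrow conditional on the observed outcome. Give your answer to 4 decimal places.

P(H | E) ≈ 0.5385

Write H for 'it will rain tomorrow'. Prior odds H:¬H = 0.16/0.84 = 0.19048. For the 'rain-predicted' outcome, the likelihood ratio is 0.98/0.16 = 6.1250.
Posterior odds = 0.19048 × 6.1250 = 1.1667, so P(H|E) = 1.1667/(1+1.1667) = 0.5385.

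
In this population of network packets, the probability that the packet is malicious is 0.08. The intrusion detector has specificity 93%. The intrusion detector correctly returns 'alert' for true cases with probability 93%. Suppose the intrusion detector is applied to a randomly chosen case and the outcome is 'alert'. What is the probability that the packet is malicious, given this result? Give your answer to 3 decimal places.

P(H | E) ≈ 0.536

Let H be the event that the packet is malicious. P(H) = 0.08, so P(¬H) = 0.92. With E the 'alert' result, P(E|H) = 0.93 and P(E|¬H) = 0.07.
P(E) = 0.93·0.08 + 0.07·0.92 = 0.074400 + 0.064400 = 0.13880.
By Bayes' theorem, P(H|E) = 0.074400 / 0.13880 = 0.536.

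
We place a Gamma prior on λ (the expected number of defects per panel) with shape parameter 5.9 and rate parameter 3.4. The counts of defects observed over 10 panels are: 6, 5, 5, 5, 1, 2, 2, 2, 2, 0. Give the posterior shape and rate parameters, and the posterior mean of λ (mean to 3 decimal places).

Total count ∑xᵢ = 30 over n = 10 panels.
Gamma is conjugate to the Poisson likelihood: posterior is Gamma(shape = 5.9+30 = 35.9, rate = 3.4+10 = 13.4).
Posterior mean = shape/rate = 35.9/13.4 = 2.679.

Posterior: Gamma(shape=35.9, rate=13.4); mean ≈ 2.679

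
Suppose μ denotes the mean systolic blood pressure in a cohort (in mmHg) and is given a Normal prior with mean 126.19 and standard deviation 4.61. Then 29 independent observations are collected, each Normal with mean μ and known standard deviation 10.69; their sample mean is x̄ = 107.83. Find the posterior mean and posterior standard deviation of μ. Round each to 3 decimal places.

Posterior mean ≈ 110.702; posterior SD ≈ 1.823

Prior precision 1/τ₀² = 1/4.61² = 0.0470542; data precision n/σ² = 29/10.69² = 0.253771.
Posterior precision = 0.0470542 + 0.253771 = 0.300826, giving posterior SD = 1/√0.300826 = 1.823.
Posterior mean = (0.0470542·126.19 + 0.253771·107.83) / 0.300826 = 110.702.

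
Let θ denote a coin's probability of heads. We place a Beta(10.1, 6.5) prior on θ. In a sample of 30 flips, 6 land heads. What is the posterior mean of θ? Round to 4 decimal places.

Observing 6 successes and 24 failures updates Beta(10.1, 6.5) by adding the success and failure counts to the two shape parameters: α = 10.1+6 = 16.1, β = 6.5+24 = 30.5.
Posterior mean = α/(α+β) = 16.1/46.6 = 0.3455.

Posterior mean ≈ 0.3455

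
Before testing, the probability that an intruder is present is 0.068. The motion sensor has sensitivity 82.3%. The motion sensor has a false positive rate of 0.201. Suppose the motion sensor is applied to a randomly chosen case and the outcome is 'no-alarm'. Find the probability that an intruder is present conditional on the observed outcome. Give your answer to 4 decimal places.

P(H | E) ≈ 0.0159

Let H be the event that an intruder is present. P(H) = 0.068, so P(¬H) = 0.932. With E the 'no-alarm' result, P(E|H) = 0.177 and P(E|¬H) = 0.799.
P(E) = 0.177·0.068 + 0.799·0.932 = 0.012036 + 0.74467 = 0.75670.
By Bayes' theorem, P(H|E) = 0.012036 / 0.75670 = 0.0159.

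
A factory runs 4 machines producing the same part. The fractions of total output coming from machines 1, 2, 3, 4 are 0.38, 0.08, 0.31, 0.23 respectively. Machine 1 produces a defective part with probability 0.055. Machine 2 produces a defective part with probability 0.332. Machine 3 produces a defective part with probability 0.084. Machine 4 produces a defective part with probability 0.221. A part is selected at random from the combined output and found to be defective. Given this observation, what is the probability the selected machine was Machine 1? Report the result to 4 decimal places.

P(defective|M1) = 0.055; P(defective|M2) = 0.332; P(defective|M3) = 0.084; P(defective|M4) = 0.221.
Prior × likelihood for each source: 0.38·0.055=0.02090, 0.08·0.332=0.02656, 0.31·0.084=0.02604, 0.23·0.221=0.05083. Summing gives P(defective) = 0.12433.
P(Machine 1 | defective) = 0.02090 / 0.12433 = 0.1681.

Posterior probability ≈ 0.1681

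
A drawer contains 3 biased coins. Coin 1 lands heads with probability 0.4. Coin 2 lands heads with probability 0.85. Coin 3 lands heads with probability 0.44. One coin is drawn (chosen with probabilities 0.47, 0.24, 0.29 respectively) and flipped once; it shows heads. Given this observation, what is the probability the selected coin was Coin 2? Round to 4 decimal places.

P(heads|C1) = 0.4; P(heads|C2) = 0.85; P(heads|C3) = 0.44.
Prior × likelihood for each source: 0.47·0.4=0.1880, 0.24·0.85=0.2040, 0.29·0.44=0.1276. Summing gives P(heads) = 0.51960.
P(Coin 2 | heads) = 0.2040 / 0.51960 = 0.3926.

Posterior probability ≈ 0.3926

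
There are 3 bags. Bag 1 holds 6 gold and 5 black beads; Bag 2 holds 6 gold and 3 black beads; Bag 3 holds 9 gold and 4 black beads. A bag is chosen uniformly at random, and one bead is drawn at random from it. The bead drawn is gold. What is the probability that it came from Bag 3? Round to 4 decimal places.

Tabulate prior·likelihood by source: [1] prior 0.333333, lik 0.5455, product 0.1818; [2] prior 0.333333, lik 0.6667, product 0.2222; [3] prior 0.333333, lik 0.6923, product 0.2308.
Normalizing constant = 0.63481; the posterior for Bag 3 is its product over the sum, 0.2308/0.63481 = 0.3635.

Posterior probability ≈ 0.3635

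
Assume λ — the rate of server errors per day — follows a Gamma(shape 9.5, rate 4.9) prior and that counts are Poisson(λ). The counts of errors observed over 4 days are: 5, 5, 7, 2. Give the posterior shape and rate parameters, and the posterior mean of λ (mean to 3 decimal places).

Posterior: Gamma(shape=28.5, rate=8.9); mean ≈ 3.202

Total count ∑xᵢ = 19 over n = 4 days.
Gamma is conjugate to the Poisson likelihood: posterior is Gamma(shape = 9.5+19 = 28.5, rate = 4.9+4 = 8.9).
E[λ | data] = 28.5/8.9 = 3.202.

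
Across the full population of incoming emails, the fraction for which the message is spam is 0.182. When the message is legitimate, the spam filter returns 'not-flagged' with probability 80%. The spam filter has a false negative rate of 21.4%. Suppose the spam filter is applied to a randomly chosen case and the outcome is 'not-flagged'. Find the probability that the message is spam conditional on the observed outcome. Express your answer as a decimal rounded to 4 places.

Write H for 'the message is spam'. Prior odds H:¬H = 0.182/0.818 = 0.22249. For the 'not-flagged' outcome, the likelihood ratio is 0.214/0.8 = 0.26750.
Posterior odds = 0.22249 × 0.26750 = 0.059517, so P(H|E) = 0.059517/(1+0.059517) = 0.0562.

P(H | E) ≈ 0.0562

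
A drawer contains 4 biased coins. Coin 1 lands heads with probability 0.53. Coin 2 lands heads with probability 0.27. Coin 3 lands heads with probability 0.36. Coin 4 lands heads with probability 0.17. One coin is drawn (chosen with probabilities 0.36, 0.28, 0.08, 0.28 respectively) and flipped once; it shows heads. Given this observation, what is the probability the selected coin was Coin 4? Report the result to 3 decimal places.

Tabulate prior·likelihood by source: [1] prior 0.36, lik 0.53, product 0.1908; [2] prior 0.28, lik 0.27, product 0.07560; [3] prior 0.08, lik 0.36, product 0.02880; [4] prior 0.28, lik 0.17, product 0.04760.
Normalizing constant = 0.34280; the posterior for Coin 4 is its product over the sum, 0.04760/0.34280 = 0.139.

Posterior probability ≈ 0.139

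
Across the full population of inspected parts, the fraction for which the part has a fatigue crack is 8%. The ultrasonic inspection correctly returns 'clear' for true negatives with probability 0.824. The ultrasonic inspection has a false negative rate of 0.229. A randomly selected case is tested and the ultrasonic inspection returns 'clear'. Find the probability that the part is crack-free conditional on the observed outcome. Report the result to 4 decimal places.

Write H for 'the part has a fatigue crack'. Prior odds H:¬H = 0.08/0.92 = 0.086957. For the 'clear' outcome, the likelihood ratio is 0.229/0.824 = 0.27791.
Posterior odds = 0.086957 × 0.27791 = 0.024166, so P(H|E) = 0.024166/(1+0.024166) = 0.0236. Then P(¬H|E) = 1 − 0.0236 = 0.9764.

P(¬H | E) ≈ 0.9764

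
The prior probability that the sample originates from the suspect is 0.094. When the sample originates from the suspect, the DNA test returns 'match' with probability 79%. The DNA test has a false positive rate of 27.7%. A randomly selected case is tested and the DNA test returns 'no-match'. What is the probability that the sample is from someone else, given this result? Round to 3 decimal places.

Let H be the event that the sample originates from the suspect. P(H) = 0.094, so P(¬H) = 0.906. With E the 'no-match' result, P(E|H) = 0.21 and P(E|¬H) = 0.723.
P(E) = 0.21·0.094 + 0.723·0.906 = 0.019740 + 0.65504 = 0.67478.
By Bayes' theorem, P(H|E) = 0.019740 / 0.67478 = 0.029. Hence P(¬H|E) = 1 − 0.029 = 0.971.

P(¬H | E) ≈ 0.971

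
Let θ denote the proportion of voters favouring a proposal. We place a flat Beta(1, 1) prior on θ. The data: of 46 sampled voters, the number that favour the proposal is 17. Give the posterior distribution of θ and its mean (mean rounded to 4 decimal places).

Posterior: Beta(18, 30); mean ≈ 0.3750

The binomial likelihood is conjugate to the Beta prior: with 17 successes and 29 failures, the posterior is Beta(1+17, 1+29) = Beta(18, 30).
E[θ | data] = 18/(18+30) = 0.3750.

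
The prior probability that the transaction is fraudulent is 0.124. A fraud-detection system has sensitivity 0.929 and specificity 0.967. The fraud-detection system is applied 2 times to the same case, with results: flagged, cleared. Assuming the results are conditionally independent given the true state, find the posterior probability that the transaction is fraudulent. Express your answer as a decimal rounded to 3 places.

Let H be the event that the transaction is fraudulent; start with P(H) = 0.124. P('flagged'|H) = 0.929, P('flagged'|¬H) = 0.033.
Update on result 1 ('flagged'): P(H) ← 0.929·0.1240 / (0.929·0.1240 + 0.033·0.8760) = 0.11520/0.14410 = 0.7994.
Update on result 2 ('cleared'): P(H) ← 0.071·0.7994 / (0.071·0.7994 + 0.967·0.2006) = 0.056757/0.25074 = 0.2264.

Posterior P(H) ≈ 0.226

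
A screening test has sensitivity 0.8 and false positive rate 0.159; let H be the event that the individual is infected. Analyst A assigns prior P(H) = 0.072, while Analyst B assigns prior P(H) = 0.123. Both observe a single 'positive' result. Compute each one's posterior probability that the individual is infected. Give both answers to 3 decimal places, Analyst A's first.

Analyst A: 0.281; Analyst B: 0.414

P('+'|H) = 0.8, P('+'|¬H) = 0.159.
Analyst A: numerator 0.8·0.072 = 0.057600; evidence = 0.057600+0.159·0.928 = 0.20515; posterior = 0.281.
Analyst B: numerator 0.8·0.123 = 0.098400; evidence = 0.098400+0.159·0.877 = 0.23784; posterior = 0.414.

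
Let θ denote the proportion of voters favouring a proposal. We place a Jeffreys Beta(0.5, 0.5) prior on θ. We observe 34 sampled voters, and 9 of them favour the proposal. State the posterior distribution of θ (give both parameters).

Observing 9 successes and 25 failures updates Beta(0.5, 0.5) by adding the success and failure counts to the two shape parameters: α = 0.5+9 = 9.5, β = 0.5+25 = 25.5.

Posterior: Beta(9.5, 25.5)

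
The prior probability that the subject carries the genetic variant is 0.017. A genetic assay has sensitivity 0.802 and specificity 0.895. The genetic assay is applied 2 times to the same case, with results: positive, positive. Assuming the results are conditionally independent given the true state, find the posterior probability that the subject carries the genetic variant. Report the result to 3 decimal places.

Posterior P(H) ≈ 0.502

Let H be the event that the subject carries the genetic variant; start with P(H) = 0.017. P('positive'|H) = 0.802, P('positive'|¬H) = 0.105.
Update on result 1 ('positive'): P(H) ← 0.802·0.0170 / (0.802·0.0170 + 0.105·0.9830) = 0.013634/0.11685 = 0.1167.
Update on result 2 ('positive'): P(H) ← 0.802·0.1167 / (0.802·0.1167 + 0.105·0.8833) = 0.093578/0.18633 = 0.5022.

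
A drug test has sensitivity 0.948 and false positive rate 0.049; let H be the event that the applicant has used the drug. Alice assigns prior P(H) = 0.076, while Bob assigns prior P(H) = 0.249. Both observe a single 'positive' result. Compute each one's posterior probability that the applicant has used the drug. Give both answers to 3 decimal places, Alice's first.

Alice: 0.614; Bob: 0.865

The likelihood ratio for a 'positive' result is 0.948/0.049 = 19.347.
Alice: prior odds 0.076/0.924 = 0.082251; posterior odds 1.5913; posterior probability 0.614.
Bob: prior odds 0.249/0.751 = 0.33156; posterior odds 6.4146; posterior probability 0.865.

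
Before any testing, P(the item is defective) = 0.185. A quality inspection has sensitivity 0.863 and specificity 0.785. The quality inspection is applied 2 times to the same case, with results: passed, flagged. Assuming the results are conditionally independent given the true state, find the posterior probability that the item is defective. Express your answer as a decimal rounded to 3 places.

Posterior P(H) ≈ 0.137

Let H be the event that the item is defective; start with P(H) = 0.185. P('flagged'|H) = 0.863, P('flagged'|¬H) = 0.215.
Update on result 1 ('passed'): P(H) ← 0.137·0.1850 / (0.137·0.1850 + 0.785·0.8150) = 0.025345/0.66512 = 0.0381.
Update on result 2 ('flagged'): P(H) ← 0.863·0.0381 / (0.863·0.0381 + 0.215·0.9619) = 0.032885/0.23969 = 0.1372.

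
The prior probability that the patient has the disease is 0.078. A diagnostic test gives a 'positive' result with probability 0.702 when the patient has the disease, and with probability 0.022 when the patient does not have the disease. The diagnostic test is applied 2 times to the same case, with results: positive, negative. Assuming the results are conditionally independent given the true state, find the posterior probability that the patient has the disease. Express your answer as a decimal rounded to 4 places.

Posterior P(H) ≈ 0.4513

Let H be the event that the patient has the disease; start with P(H) = 0.078. P('positive'|H) = 0.702, P('positive'|¬H) = 0.022.
Update on result 1 ('positive'): P(H) ← 0.702·0.0780 / (0.702·0.0780 + 0.022·0.9220) = 0.054756/0.075040 = 0.7297.
Update on result 2 ('negative'): P(H) ← 0.298·0.7297 / (0.298·0.7297 + 0.978·0.2703) = 0.21745/0.48181 = 0.4513.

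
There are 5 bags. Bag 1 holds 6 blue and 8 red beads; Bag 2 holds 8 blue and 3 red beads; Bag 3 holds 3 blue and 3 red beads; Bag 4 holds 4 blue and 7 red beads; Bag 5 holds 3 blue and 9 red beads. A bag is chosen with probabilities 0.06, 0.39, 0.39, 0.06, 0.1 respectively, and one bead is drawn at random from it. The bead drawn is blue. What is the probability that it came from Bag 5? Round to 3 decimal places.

Posterior probability ≈ 0.045

Tabulate prior·likelihood by source: [1] prior 0.06, lik 0.4286, product 0.02571; [2] prior 0.39, lik 0.7273, product 0.2836; [3] prior 0.39, lik 0.5, product 0.1950; [4] prior 0.06, lik 0.3636, product 0.02182; [5] prior 0.1, lik 0.25, product 0.02500.
Normalizing constant = 0.55117; the posterior for Bag 5 is its product over the sum, 0.02500/0.55117 = 0.045.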